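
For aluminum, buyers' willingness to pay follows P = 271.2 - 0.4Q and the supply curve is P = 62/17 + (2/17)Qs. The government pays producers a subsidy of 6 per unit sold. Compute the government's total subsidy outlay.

Government cost = 34878/11

Pre-subsidy: 271.2 - 0.4Q = 62/17 + (2/17)Q gives Q* = 11371/22 and P* = 709/11.
With the subsidy, sellers receive Ps = Pb + 6 for each unit, where Pb is the price buyers pay.
On the curves, Pb = 271.2 - 0.4Q and Ps = 62/17 + (2/17)Q; the wedge Ps − Pb = 6 gives 62/17 + (2/17)Q − (271.2 - 0.4Q) = 6, so Q' = 5813/11.
Then Pb = 271.2 − 0.4·(5813/11) = 658/11 and Ps = 62/17 + (2/17)·(5813/11) = 724/11.
Government outlay = subsidy × quantity = 6 × 5813/11 = 34878/11.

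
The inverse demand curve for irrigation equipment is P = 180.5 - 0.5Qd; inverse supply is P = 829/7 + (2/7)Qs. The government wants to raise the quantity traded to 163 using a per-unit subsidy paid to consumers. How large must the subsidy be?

Required subsidy s = 66 per unit

At Q = 163, from the demand curve buyers pay Pb = 180.5 − 0.5·163 = 99; from the supply curve sellers need Ps = 829/7 + (2/7)·163 = 165.
The subsidy must fill the gap: s = Ps − Pb = 165 − 99 = 66.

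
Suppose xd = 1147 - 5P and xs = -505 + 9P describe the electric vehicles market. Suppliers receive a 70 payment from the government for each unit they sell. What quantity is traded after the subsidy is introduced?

Pre-subsidy: 1147 - 5P = -505 + 9P gives P* = 118, x* = 557.
With the subsidy, sellers receive Ps = Pb + 70 for each unit, where Pb is the price buyers pay.
Supply in terms of Pb becomes xs = -505 + 9(Pb + 70) = 125 + 9Pb. Setting this equal to demand: 1147 - 5Pb = 125 + 9Pb, so Pb = 73.
Sellers receive Ps = 73 + 70 = 143; x' = 1147 − 5·73 = 782.

x' = 782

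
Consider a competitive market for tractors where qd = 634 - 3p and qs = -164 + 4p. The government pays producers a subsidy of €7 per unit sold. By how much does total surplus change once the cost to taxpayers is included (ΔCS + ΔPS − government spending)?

Pre-subsidy: 634 - 3p = -164 + 4p gives p* = 114, q* = 292.
With the subsidy, sellers receive ps = pb + 7 for each unit, where pb is the price buyers pay.
Supply in terms of pb becomes qs = -164 + 4(pb + 7) = -136 + 4pb. Setting this equal to demand: 634 - 3pb = -136 + 4pb, so pb = 110.
Sellers receive ps = 110 + 7 = 117; q' = 634 − 3·110 = 304.
ΔCS = ½(292 + 304)(114 − 110) = 1192; ΔPS = ½(292 + 304)(117 − 114) = 894.
Government spending = 7 × 304 = 2128.
Net change = 1192 + 894 − 2128 = -42. The loss equals the DWL triangle ½·7·12.

Net change in total surplus = -€42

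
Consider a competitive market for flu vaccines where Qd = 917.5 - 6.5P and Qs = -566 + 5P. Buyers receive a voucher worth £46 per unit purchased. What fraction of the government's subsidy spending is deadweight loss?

Pre-subsidy: 917.5 - 6.5P = -566 + 5P gives P* = 129, Q* = 79.
With the rebate, buyers effectively pay Pb = Ps − 46, where Ps is the price sellers receive.
Demand in terms of Ps becomes Qd = 917.5 − 6.5(Ps − 46) = 1216.5 - 6.5Ps. Setting this equal to supply: 1216.5 - 6.5Ps = -566 + 5Ps, so Ps = 155.
Buyers pay Pb = 155 − 46 = 109; Q' = -566 + 5·155 = 209.
ΔCS = ½(79 + 209)(129 − 109) = 2880; ΔPS = ½(79 + 209)(155 − 129) = 3744.
Government spending = 46 × 209 = 9614.
DWL = ½ × 46 × (209 − 79) = 2990; fraction = 2990 / 9614 = 65/209.

DWL / government spending = 65/209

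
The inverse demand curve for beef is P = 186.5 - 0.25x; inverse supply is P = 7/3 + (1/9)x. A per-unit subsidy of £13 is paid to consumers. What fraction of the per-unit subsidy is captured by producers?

Pre-subsidy: 186.5 - 0.25x = 7/3 + (1/9)x gives x* = 510 and P* = 59.
With the rebate, buyers effectively pay Pb = Ps − 13, where Ps is the price sellers receive.
On the curves, Pb = 186.5 - 0.25x and Ps = 7/3 + (1/9)x; the wedge Ps − Pb = 13 gives 7/3 + (1/9)x − (186.5 - 0.25x) = 13, so x' = 546.
Then Pb = 186.5 − 0.25·546 = 50 and Ps = 7/3 + (1/9)·546 = 63.
Buyers' price falls by P* − Pb = 59 − 50 = 9; sellers' price rises by Ps − P* = 63 − 59 = 4.
So producers capture 4/13 = 4/13 of each unit of subsidy.

Producer share = 4/13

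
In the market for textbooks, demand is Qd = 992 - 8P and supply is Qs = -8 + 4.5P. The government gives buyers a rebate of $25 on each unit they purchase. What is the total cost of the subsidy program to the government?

Pre-subsidy: 992 - 8P = -8 + 4.5P gives P* = 80, Q* = 352.
With the rebate, buyers effectively pay Pb = Ps − 25, where Ps is the price sellers receive.
Demand in terms of Ps becomes Qd = 992 − 8(Ps − 25) = 1192 - 8Ps. Setting this equal to supply: 1192 - 8Ps = -8 + 4.5Ps, so Ps = 96.
Buyers pay Pb = 96 − 25 = 71; Q' = -8 + 4.5·96 = 424.
Government outlay = subsidy × quantity = 25 × 424 = 10600.

Government cost = $10600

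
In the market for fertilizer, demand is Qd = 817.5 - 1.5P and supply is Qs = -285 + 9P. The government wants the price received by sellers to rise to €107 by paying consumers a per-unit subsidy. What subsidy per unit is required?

Required subsidy s = €14 per unit

At a seller price of 107, quantity supplied is -285 + 9·107 = 678.
Buyers absorb 678 only when they pay Pb with 817.5 − 1.5·Pb = 678, i.e. Pb = 93.
s = Ps − Pb = 107 − 93 = 14.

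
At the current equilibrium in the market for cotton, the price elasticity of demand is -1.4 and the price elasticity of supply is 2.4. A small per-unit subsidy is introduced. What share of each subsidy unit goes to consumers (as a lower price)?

For a small subsidy around the equilibrium, the benefit split depends on the relative slopes, which at a point are proportional to the elasticities.
Buyer share = εs/(εs + |εd|) = 2.4/(2.4 + 1.4) = 12/19; seller share = |εd|/(εs + |εd|) = 7/19.

Consumer share = 12/19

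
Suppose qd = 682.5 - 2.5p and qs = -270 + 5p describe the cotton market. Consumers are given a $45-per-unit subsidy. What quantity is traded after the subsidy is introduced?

Pre-subsidy: 682.5 - 2.5p = -270 + 5p gives p* = 127, q* = 365.
With the rebate, buyers effectively pay pb = ps − 45, where ps is the price sellers receive.
Demand in terms of ps becomes qd = 682.5 − 2.5(ps − 45) = 795 - 2.5ps. Setting this equal to supply: 795 - 2.5ps = -270 + 5ps, so ps = 142.
Buyers pay pb = 142 − 45 = 97; q' = -270 + 5·142 = 440.

q' = 440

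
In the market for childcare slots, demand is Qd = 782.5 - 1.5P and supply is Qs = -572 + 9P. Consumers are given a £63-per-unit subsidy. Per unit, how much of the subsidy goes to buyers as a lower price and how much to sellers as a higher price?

Pre-subsidy: 782.5 - 1.5P = -572 + 9P gives P* = 129, Q* = 589.
With the rebate, buyers effectively pay Pb = Ps − 63, where Ps is the price sellers receive.
Demand in terms of Ps becomes Qd = 782.5 − 1.5(Ps − 63) = 877 - 1.5Ps. Setting this equal to supply: 877 - 1.5Ps = -572 + 9Ps, so Ps = 138.
Buyers pay Pb = 138 − 63 = 75; Q' = -572 + 9·138 = 670.
Buyers' price falls by P* − Pb = 129 − 75 = 54; sellers' price rises by Ps − P* = 138 − 129 = 9.

Buyers gain £54 per unit; sellers gain £9 per unit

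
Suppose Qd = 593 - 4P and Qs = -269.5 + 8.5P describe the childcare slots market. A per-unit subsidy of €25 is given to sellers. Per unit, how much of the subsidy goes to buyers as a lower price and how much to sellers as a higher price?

Pre-subsidy: 593 - 4P = -269.5 + 8.5P gives P* = 69, Q* = 317.
With the subsidy, sellers receive Ps = Pb + 25 for each unit, where Pb is the price buyers pay.
Supply in terms of Pb becomes Qs = -269.5 + 8.5(Pb + 25) = -57 + 8.5Pb. Setting this equal to demand: 593 - 4Pb = -57 + 8.5Pb, so Pb = 52.
Sellers receive Ps = 52 + 25 = 77; Q' = 593 − 4·52 = 385.
Buyers' price falls by P* − Pb = 69 − 52 = 17; sellers' price rises by Ps − P* = 77 − 69 = 8.

Buyers gain €17 per unit; sellers gain €8 per unit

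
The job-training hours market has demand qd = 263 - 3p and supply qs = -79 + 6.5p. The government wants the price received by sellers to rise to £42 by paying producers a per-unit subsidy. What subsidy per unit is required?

Required subsidy s = £19 per unit

At a seller price of 42, quantity supplied is -79 + 6.5·42 = 194.
Buyers absorb 194 only when they pay pb with 263 − 3·pb = 194, i.e. pb = 23.
s = ps − pb = 42 − 23 = 19.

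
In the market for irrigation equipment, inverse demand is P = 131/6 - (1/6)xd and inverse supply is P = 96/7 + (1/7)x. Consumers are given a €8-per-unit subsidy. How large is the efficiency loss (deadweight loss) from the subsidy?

Pre-subsidy: 131/6 - (1/6)x = 96/7 + (1/7)x gives x* = 341/13 and P* = 227/13.
With the rebate, buyers effectively pay Pb = Ps − 8, where Ps is the price sellers receive.
On the curves, Pb = 131/6 - (1/6)x and Ps = 96/7 + (1/7)x; the wedge Ps − Pb = 8 gives 96/7 + (1/7)x − (131/6 - (1/6)x) = 8, so x' = 677/13.
Then Pb = 131/6 − (1/6)·(677/13) = 171/13 and Ps = 96/7 + (1/7)·(677/13) = 275/13.
The subsidy expands output by 677/13 − 341/13 = 336/13 past the efficient level; on those units the gap between marginal cost and willingness to pay runs from 0 up to 8.
DWL = ½ × 8 × 336/13 = 1344/13.

Deadweight loss = 1344/13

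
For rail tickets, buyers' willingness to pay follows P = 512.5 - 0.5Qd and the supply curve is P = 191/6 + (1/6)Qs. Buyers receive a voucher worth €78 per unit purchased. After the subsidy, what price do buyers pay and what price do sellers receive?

Buyers pay €93.5; sellers receive €171.5

Pre-subsidy: 512.5 - 0.5Q = 191/6 + (1/6)Q gives Q* = 721 and P* = 152.
With the rebate, buyers effectively pay Pb = Ps − 78, where Ps is the price sellers receive.
On the curves, Pb = 512.5 - 0.5Q and Ps = 191/6 + (1/6)Q; the wedge Ps − Pb = 78 gives 191/6 + (1/6)Q − (512.5 - 0.5Q) = 78, so Q' = 838.
Then Pb = 512.5 − 0.5·838 = 93.5 and Ps = 191/6 + (1/6)·838 = 171.5.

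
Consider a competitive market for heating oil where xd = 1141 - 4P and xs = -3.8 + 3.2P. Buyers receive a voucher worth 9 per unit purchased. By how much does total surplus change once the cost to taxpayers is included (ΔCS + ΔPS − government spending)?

Net change in total surplus = -72

Pre-subsidy: 1141 - 4P = -3.8 + 3.2P gives P* = 159, x* = 505.
With the rebate, buyers effectively pay Pb = Ps − 9, where Ps is the price sellers receive.
Demand in terms of Ps becomes xd = 1141 − 4(Ps − 9) = 1177 - 4Ps. Setting this equal to supply: 1177 - 4Ps = -3.8 + 3.2Ps, so Ps = 164.
Buyers pay Pb = 164 − 9 = 155; x' = -3.8 + 3.2·164 = 521.
ΔCS = ½(505 + 521)(159 − 155) = 2052; ΔPS = ½(505 + 521)(164 − 159) = 2565.
Government spending = 9 × 521 = 4689.
Net change = 2052 + 2565 − 4689 = -72. The loss equals the DWL triangle ½·9·16.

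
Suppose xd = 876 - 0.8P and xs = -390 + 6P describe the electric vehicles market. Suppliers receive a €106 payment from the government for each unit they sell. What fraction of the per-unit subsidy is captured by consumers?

Pre-subsidy: 876 - 0.8P = -390 + 6P gives P* = 3165/17, x* = 12360/17.
With the subsidy, sellers receive Ps = Pb + 106 for each unit, where Pb is the price buyers pay.
Supply in terms of Pb becomes xs = -390 + 6(Pb + 106) = 246 + 6Pb. Setting this equal to demand: 876 - 0.8Pb = 246 + 6Pb, so Pb = 1575/17.
Sellers receive Ps = 1575/17 + 106 = 3377/17; x' = 876 − 0.8·(1575/17) = 13632/17.
Buyers' price falls by P* − Pb = 3165/17 − 1575/17 = 1590/17; sellers' price rises by Ps − P* = 3377/17 − 3165/17 = 212/17.
So consumers capture (1590/17)/106 = 15/17 of each unit of subsidy.

Consumer share = 15/17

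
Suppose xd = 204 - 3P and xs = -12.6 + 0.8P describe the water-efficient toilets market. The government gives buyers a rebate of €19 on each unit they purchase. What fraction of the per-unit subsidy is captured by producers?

Producer share = 15/19

Pre-subsidy: 204 - 3P = -12.6 + 0.8P gives P* = 57, x* = 33.
With the rebate, buyers effectively pay Pb = Ps − 19, where Ps is the price sellers receive.
Demand in terms of Ps becomes xd = 204 − 3(Ps − 19) = 261 - 3Ps. Setting this equal to supply: 261 - 3Ps = -12.6 + 0.8Ps, so Ps = 72.
Buyers pay Pb = 72 − 19 = 53; x' = -12.6 + 0.8·72 = 45.
Buyers' price falls by P* − Pb = 57 − 53 = 4; sellers' price rises by Ps − P* = 72 − 57 = 15.
So producers capture 15/19 = 15/19 of each unit of subsidy.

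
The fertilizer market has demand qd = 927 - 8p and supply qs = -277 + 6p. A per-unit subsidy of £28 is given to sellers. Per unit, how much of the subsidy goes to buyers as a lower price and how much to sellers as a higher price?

Pre-subsidy: 927 - 8p = -277 + 6p gives p* = 86, q* = 239.
With the subsidy, sellers receive ps = pb + 28 for each unit, where pb is the price buyers pay.
Supply in terms of pb becomes qs = -277 + 6(pb + 28) = -109 + 6pb. Setting this equal to demand: 927 - 8pb = -109 + 6pb, so pb = 74.
Sellers receive ps = 74 + 28 = 102; q' = 927 − 8·74 = 335.
Buyers' price falls by p* − pb = 86 − 74 = 12; sellers' price rises by ps − p* = 102 − 86 = 16.

Buyers gain £12 per unit; sellers gain £16 per unit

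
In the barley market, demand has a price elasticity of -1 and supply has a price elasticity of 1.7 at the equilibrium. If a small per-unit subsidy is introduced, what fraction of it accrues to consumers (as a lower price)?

Consumer share = 17/27

For a small subsidy around the equilibrium, the benefit split depends on the relative slopes, which at a point are proportional to the elasticities.
Buyer share = εs/(εs + |εd|) = 1.7/(1.7 + 1) = 17/27; seller share = |εd|/(εs + |εd|) = 10/27.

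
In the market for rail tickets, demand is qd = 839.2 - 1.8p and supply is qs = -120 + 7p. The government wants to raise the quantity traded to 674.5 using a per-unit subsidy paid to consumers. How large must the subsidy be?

Required subsidy s = 22 per unit

At q = 674.5, invert demand for the buyer price: pb = (839.2 − 674.5)/1.8 = 91.5; invert supply for the seller price: ps = (674.5 − (-120))/7 = 113.5.
The subsidy must fill the gap: s = ps − pb = 113.5 − 91.5 = 22.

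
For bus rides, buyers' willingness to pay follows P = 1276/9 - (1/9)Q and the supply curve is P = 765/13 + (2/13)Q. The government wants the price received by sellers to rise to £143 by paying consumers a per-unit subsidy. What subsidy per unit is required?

Required subsidy s = £62 per unit

At a seller price of 143, quantity supplied is -382.5 + 6.5·143 = 547.
Buyers absorb 547 only when they pay Pb = 1276/9 − (1/9)·547 = 81.
s = Ps − Pb = 143 − 81 = 62.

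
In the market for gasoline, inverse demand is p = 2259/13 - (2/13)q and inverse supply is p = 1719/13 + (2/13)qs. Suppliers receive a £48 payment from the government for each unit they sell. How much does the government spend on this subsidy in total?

Government cost = £13968

Pre-subsidy: 2259/13 - (2/13)q = 1719/13 + (2/13)q gives q* = 135 and p* = 153.
With the subsidy, sellers receive ps = pb + 48 for each unit, where pb is the price buyers pay.
On the curves, pb = 2259/13 - (2/13)q and ps = 1719/13 + (2/13)q; the wedge ps − pb = 48 gives 1719/13 + (2/13)q − (2259/13 - (2/13)q) = 48, so q' = 291.
Then pb = 2259/13 − (2/13)·291 = 129 and ps = 1719/13 + (2/13)·291 = 177.
Government outlay = subsidy × quantity = 48 × 291 = 13968.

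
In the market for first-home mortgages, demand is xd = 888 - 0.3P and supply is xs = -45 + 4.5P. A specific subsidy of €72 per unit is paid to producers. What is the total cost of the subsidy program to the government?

Government cost = €61195.5

Pre-subsidy: 888 - 0.3P = -45 + 4.5P gives P* = 194.375, x* = 829.6875.
With the subsidy, sellers receive Ps = Pb + 72 for each unit, where Pb is the price buyers pay.
Supply in terms of Pb becomes xs = -45 + 4.5(Pb + 72) = 279 + 4.5Pb. Setting this equal to demand: 888 - 0.3Pb = 279 + 4.5Pb, so Pb = 126.875.
Sellers receive Ps = 126.875 + 72 = 198.875; x' = 888 − 0.3·126.875 = 849.9375.
Government outlay = subsidy × quantity = 72 × 849.9375 = 61195.5.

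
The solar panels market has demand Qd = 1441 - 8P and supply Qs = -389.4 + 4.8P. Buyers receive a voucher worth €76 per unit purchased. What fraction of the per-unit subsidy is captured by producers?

Pre-subsidy: 1441 - 8P = -389.4 + 4.8P gives P* = 143, Q* = 297.
With the rebate, buyers effectively pay Pb = Ps − 76, where Ps is the price sellers receive.
Demand in terms of Ps becomes Qd = 1441 − 8(Ps − 76) = 2049 - 8Ps. Setting this equal to supply: 2049 - 8Ps = -389.4 + 4.8Ps, so Ps = 190.5.
Buyers pay Pb = 190.5 − 76 = 114.5; Q' = -389.4 + 4.8·190.5 = 525.
Buyers' price falls by P* − Pb = 143 − 114.5 = 28.5; sellers' price rises by Ps − P* = 190.5 − 143 = 47.5.
So producers capture 47.5/76 = 0.625 of each unit of subsidy.

Producer share = 0.625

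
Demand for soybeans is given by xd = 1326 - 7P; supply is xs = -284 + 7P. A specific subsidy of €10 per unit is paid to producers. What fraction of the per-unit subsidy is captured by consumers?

Consumer share = 0.5

Pre-subsidy: 1326 - 7P = -284 + 7P gives P* = 115, x* = 521.
With the subsidy, sellers receive Ps = Pb + 10 for each unit, where Pb is the price buyers pay.
Supply in terms of Pb becomes xs = -284 + 7(Pb + 10) = -214 + 7Pb. Setting this equal to demand: 1326 - 7Pb = -214 + 7Pb, so Pb = 110.
Sellers receive Ps = 110 + 10 = 120; x' = 1326 − 7·110 = 556.
Buyers' price falls by P* − Pb = 115 − 110 = 5; sellers' price rises by Ps − P* = 120 − 115 = 5.
So consumers capture 5/10 = 0.5 of each unit of subsidy.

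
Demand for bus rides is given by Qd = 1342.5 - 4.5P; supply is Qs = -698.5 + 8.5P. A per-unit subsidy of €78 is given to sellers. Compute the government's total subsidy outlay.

Government cost = €67509

Pre-subsidy: 1342.5 - 4.5P = -698.5 + 8.5P gives P* = 157, Q* = 636.
With the subsidy, sellers receive Ps = Pb + 78 for each unit, where Pb is the price buyers pay.
Supply in terms of Pb becomes Qs = -698.5 + 8.5(Pb + 78) = -35.5 + 8.5Pb. Setting this equal to demand: 1342.5 - 4.5Pb = -35.5 + 8.5Pb, so Pb = 106.
Sellers receive Ps = 106 + 78 = 184; Q' = 1342.5 − 4.5·106 = 865.5.
Government outlay = subsidy × quantity = 78 × 865.5 = 67509.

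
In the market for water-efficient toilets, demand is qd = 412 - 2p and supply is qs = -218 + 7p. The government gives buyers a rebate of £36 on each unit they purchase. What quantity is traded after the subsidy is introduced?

Pre-subsidy: 412 - 2p = -218 + 7p gives p* = 70, q* = 272.
With the rebate, buyers effectively pay pb = ps − 36, where ps is the price sellers receive.
Demand in terms of ps becomes qd = 412 − 2(ps − 36) = 484 - 2ps. Setting this equal to supply: 484 - 2ps = -218 + 7ps, so ps = 78.
Buyers pay pb = 78 − 36 = 42; q' = -218 + 7·78 = 328.

q' = 328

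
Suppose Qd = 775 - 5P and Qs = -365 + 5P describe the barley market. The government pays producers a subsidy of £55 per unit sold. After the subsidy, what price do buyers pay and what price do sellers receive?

Pre-subsidy: 775 - 5P = -365 + 5P gives P* = 114, Q* = 205.
With the subsidy, sellers receive Ps = Pb + 55 for each unit, where Pb is the price buyers pay.
Supply in terms of Pb becomes Qs = -365 + 5(Pb + 55) = -90 + 5Pb. Setting this equal to demand: 775 - 5Pb = -90 + 5Pb, so Pb = 86.5.
Sellers receive Ps = 86.5 + 55 = 141.5; Q' = 775 − 5·86.5 = 342.5.

Buyers pay £86.5; sellers receive £141.5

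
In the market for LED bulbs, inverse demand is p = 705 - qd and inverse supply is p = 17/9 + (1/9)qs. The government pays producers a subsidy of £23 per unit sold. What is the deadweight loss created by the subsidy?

Deadweight loss = £238.05

Pre-subsidy: 705 - q = 17/9 + (1/9)q gives q* = 632.8 and p* = 72.2.
With the subsidy, sellers receive ps = pb + 23 for each unit, where pb is the price buyers pay.
On the curves, pb = 705 - q and ps = 17/9 + (1/9)q; the wedge ps − pb = 23 gives 17/9 + (1/9)q − (705 - q) = 23, so q' = 653.5.
Then pb = 705 − 1·653.5 = 51.5 and ps = 17/9 + (1/9)·653.5 = 74.5.
The subsidy expands output by 653.5 − 632.8 = 20.7 past the efficient level; on those units the gap between marginal cost and willingness to pay runs from 0 up to 23.
DWL = ½ × 23 × 20.7 = 238.05.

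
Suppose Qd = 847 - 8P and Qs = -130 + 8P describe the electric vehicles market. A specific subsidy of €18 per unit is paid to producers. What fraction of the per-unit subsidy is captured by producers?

Pre-subsidy: 847 - 8P = -130 + 8P gives P* = 61.0625, Q* = 358.5.
With the subsidy, sellers receive Ps = Pb + 18 for each unit, where Pb is the price buyers pay.
Supply in terms of Pb becomes Qs = -130 + 8(Pb + 18) = 14 + 8Pb. Setting this equal to demand: 847 - 8Pb = 14 + 8Pb, so Pb = 52.0625.
Sellers receive Ps = 52.0625 + 18 = 70.0625; Q' = 847 − 8·52.0625 = 430.5.
Buyers' price falls by P* − Pb = 61.0625 − 52.0625 = 9; sellers' price rises by Ps − P* = 70.0625 − 61.0625 = 9.
So producers capture 9/18 = 0.5 of each unit of subsidy.

Producer share = 0.5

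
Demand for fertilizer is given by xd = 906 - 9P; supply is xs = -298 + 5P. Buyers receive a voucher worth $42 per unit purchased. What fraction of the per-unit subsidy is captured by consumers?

Consumer share = 5/14

Pre-subsidy: 906 - 9P = -298 + 5P gives P* = 86, x* = 132.
With the rebate, buyers effectively pay Pb = Ps − 42, where Ps is the price sellers receive.
Demand in terms of Ps becomes xd = 906 − 9(Ps − 42) = 1284 - 9Ps. Setting this equal to supply: 1284 - 9Ps = -298 + 5Ps, so Ps = 113.
Buyers pay Pb = 113 − 42 = 71; x' = -298 + 5·113 = 267.
Buyers' price falls by P* − Pb = 86 − 71 = 15; sellers' price rises by Ps − P* = 113 − 86 = 27.
So consumers capture 15/42 = 5/14 of each unit of subsidy.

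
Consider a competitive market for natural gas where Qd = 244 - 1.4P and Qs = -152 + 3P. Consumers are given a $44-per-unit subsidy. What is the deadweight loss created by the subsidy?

Pre-subsidy: 244 - 1.4P = -152 + 3P gives P* = 90, Q* = 118.
With the rebate, buyers effectively pay Pb = Ps − 44, where Ps is the price sellers receive.
Demand in terms of Ps becomes Qd = 244 − 1.4(Ps − 44) = 305.6 - 1.4Ps. Setting this equal to supply: 305.6 - 1.4Ps = -152 + 3Ps, so Ps = 104.
Buyers pay Pb = 104 − 44 = 60; Q' = -152 + 3·104 = 160.
The subsidy expands output by 160 − 118 = 42 past the efficient level; on those units the gap between marginal cost and willingness to pay runs from 0 up to 44.
DWL = ½ × 44 × 42 = 924.

Deadweight loss = $924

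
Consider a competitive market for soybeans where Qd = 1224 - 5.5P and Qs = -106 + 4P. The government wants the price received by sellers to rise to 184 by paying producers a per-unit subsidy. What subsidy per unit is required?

At a seller price of 184, quantity supplied is -106 + 4·184 = 630.
Buyers absorb 630 only when they pay Pb with 1224 − 5.5·Pb = 630, i.e. Pb = 108.
s = Ps − Pb = 184 − 108 = 76.

Required subsidy s = 76 per unit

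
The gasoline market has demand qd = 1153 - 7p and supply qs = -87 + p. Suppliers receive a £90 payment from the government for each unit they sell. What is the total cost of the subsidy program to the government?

Government cost = £13207.5

Pre-subsidy: 1153 - 7p = -87 + p gives p* = 155, q* = 68.
With the subsidy, sellers receive ps = pb + 90 for each unit, where pb is the price buyers pay.
Supply in terms of pb becomes qs = -87 + 1(pb + 90) = 3 + pb. Setting this equal to demand: 1153 - 7pb = 3 + pb, so pb = 143.75.
Sellers receive ps = 143.75 + 90 = 233.75; q' = 1153 − 7·143.75 = 146.75.
Government outlay = subsidy × quantity = 90 × 146.75 = 13207.5.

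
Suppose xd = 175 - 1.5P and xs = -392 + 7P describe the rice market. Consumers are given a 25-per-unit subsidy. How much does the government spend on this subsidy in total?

Pre-subsidy: 175 - 1.5P = -392 + 7P gives P* = 1134/17, x* = 1274/17.
With the rebate, buyers effectively pay Pb = Ps − 25, where Ps is the price sellers receive.
Demand in terms of Ps becomes xd = 175 − 1.5(Ps − 25) = 212.5 - 1.5Ps. Setting this equal to supply: 212.5 - 1.5Ps = -392 + 7Ps, so Ps = 1209/17.
Buyers pay Pb = 1209/17 − 25 = 784/17; x' = -392 + 7·(1209/17) = 1799/17.
Government outlay = subsidy × quantity = 25 × 1799/17 = 44975/17.

Government cost = 44975/17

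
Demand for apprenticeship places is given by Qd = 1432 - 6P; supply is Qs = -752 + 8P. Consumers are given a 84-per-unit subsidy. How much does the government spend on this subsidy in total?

Pre-subsidy: 1432 - 6P = -752 + 8P gives P* = 156, Q* = 496.
With the rebate, buyers effectively pay Pb = Ps − 84, where Ps is the price sellers receive.
Demand in terms of Ps becomes Qd = 1432 − 6(Ps − 84) = 1936 - 6Ps. Setting this equal to supply: 1936 - 6Ps = -752 + 8Ps, so Ps = 192.
Buyers pay Pb = 192 − 84 = 108; Q' = -752 + 8·192 = 784.
Government outlay = subsidy × quantity = 84 × 784 = 65856.

Government cost = 65856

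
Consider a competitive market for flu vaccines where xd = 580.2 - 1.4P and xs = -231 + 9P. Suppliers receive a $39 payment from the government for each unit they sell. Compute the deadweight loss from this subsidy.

Pre-subsidy: 580.2 - 1.4P = -231 + 9P gives P* = 78, x* = 471.
With the subsidy, sellers receive Ps = Pb + 39 for each unit, where Pb is the price buyers pay.
Supply in terms of Pb becomes xs = -231 + 9(Pb + 39) = 120 + 9Pb. Setting this equal to demand: 580.2 - 1.4Pb = 120 + 9Pb, so Pb = 44.25.
Sellers receive Ps = 44.25 + 39 = 83.25; x' = 580.2 − 1.4·44.25 = 518.25.
The subsidy expands output by 518.25 − 471 = 47.25 past the efficient level; on those units the gap between marginal cost and willingness to pay runs from 0 up to 39.
DWL = ½ × 39 × 47.25 = 921.375.

Deadweight loss = $921.375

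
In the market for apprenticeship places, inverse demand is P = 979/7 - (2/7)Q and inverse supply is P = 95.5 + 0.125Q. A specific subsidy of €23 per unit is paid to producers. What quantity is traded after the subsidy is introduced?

Pre-subsidy: 979/7 - (2/7)Q = 95.5 + 0.125Q gives Q* = 108 and P* = 109.
With the subsidy, sellers receive Ps = Pb + 23 for each unit, where Pb is the price buyers pay.
On the curves, Pb = 979/7 - (2/7)Q and Ps = 95.5 + 0.125Q; the wedge Ps − Pb = 23 gives 95.5 + 0.125Q − (979/7 - (2/7)Q) = 23, so Q' = 164.
Then Pb = 979/7 − (2/7)·164 = 93 and Ps = 95.5 + 0.125·164 = 116.

Q' = 164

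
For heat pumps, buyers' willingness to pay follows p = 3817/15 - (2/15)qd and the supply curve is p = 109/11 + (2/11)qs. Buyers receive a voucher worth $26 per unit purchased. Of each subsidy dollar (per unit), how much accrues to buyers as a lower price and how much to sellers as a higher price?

Buyers gain $11 per unit; sellers gain $15 per unit

Pre-subsidy: 3817/15 - (2/15)q = 109/11 + (2/11)q gives q* = 776 and p* = 151.
With the rebate, buyers effectively pay pb = ps − 26, where ps is the price sellers receive.
On the curves, pb = 3817/15 - (2/15)q and ps = 109/11 + (2/11)q; the wedge ps − pb = 26 gives 109/11 + (2/11)q − (3817/15 - (2/15)q) = 26, so q' = 858.5.
Then pb = 3817/15 − (2/15)·858.5 = 140 and ps = 109/11 + (2/11)·858.5 = 166.
Buyers' price falls by p* − pb = 151 − 140 = 11; sellers' price rises by ps − p* = 166 − 151 = 15.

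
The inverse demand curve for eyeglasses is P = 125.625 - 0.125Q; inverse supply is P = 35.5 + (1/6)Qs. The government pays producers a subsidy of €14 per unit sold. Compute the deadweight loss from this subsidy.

Deadweight loss = €336

Pre-subsidy: 125.625 - 0.125Q = 35.5 + (1/6)Q gives Q* = 309 and P* = 87.
With the subsidy, sellers receive Ps = Pb + 14 for each unit, where Pb is the price buyers pay.
On the curves, Pb = 125.625 - 0.125Q and Ps = 35.5 + (1/6)Q; the wedge Ps − Pb = 14 gives 35.5 + (1/6)Q − (125.625 - 0.125Q) = 14, so Q' = 357.
Then Pb = 125.625 − 0.125·357 = 81 and Ps = 35.5 + (1/6)·357 = 95.
The subsidy expands output by 357 − 309 = 48 past the efficient level; on those units the gap between marginal cost and willingness to pay runs from 0 up to 14.
DWL = ½ × 14 × 48 = 336.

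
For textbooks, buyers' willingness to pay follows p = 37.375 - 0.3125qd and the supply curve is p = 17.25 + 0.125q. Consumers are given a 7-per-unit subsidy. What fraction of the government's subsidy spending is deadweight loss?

Pre-subsidy: 37.375 - 0.3125q = 17.25 + 0.125q gives q* = 46 and p* = 23.
With the rebate, buyers effectively pay pb = ps − 7, where ps is the price sellers receive.
On the curves, pb = 37.375 - 0.3125q and ps = 17.25 + 0.125q; the wedge ps − pb = 7 gives 17.25 + 0.125q − (37.375 - 0.3125q) = 7, so q' = 62.
Then pb = 37.375 − 0.3125·62 = 18 and ps = 17.25 + 0.125·62 = 25.
ΔCS = ½(46 + 62)(23 − 18) = 270; ΔPS = ½(46 + 62)(25 − 23) = 108.
Government spending = 7 × 62 = 434.
DWL = ½ × 7 × (62 − 46) = 56; fraction = 56 / 434 = 4/31.

DWL / government spending = 4/31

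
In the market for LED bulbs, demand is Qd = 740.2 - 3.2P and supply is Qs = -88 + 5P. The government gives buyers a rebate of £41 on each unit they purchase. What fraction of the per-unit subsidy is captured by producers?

Producer share = 16/41

Pre-subsidy: 740.2 - 3.2P = -88 + 5P gives P* = 101, Q* = 417.
With the rebate, buyers effectively pay Pb = Ps − 41, where Ps is the price sellers receive.
Demand in terms of Ps becomes Qd = 740.2 − 3.2(Ps − 41) = 871.4 - 3.2Ps. Setting this equal to supply: 871.4 - 3.2Ps = -88 + 5Ps, so Ps = 117.
Buyers pay Pb = 117 − 41 = 76; Q' = -88 + 5·117 = 497.
Buyers' price falls by P* − Pb = 101 − 76 = 25; sellers' price rises by Ps − P* = 117 − 101 = 16.
So producers capture 16/41 = 16/41 of each unit of subsidy.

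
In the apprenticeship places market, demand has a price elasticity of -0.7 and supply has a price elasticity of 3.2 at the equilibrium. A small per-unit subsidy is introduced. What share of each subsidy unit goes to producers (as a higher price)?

For a small subsidy around the equilibrium, the benefit split depends on the relative slopes, which at a point are proportional to the elasticities.
Buyer share = εs/(εs + |εd|) = 3.2/(3.2 + 0.7) = 32/39; seller share = |εd|/(εs + |εd|) = 7/39.
So producers capture 7/39 of the subsidy.

Producer share = 7/39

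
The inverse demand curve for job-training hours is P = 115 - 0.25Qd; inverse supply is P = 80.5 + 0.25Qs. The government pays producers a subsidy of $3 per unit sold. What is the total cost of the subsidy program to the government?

Government cost = $225

Pre-subsidy: 115 - 0.25Q = 80.5 + 0.25Q gives Q* = 69 and P* = 97.75.
With the subsidy, sellers receive Ps = Pb + 3 for each unit, where Pb is the price buyers pay.
On the curves, Pb = 115 - 0.25Q and Ps = 80.5 + 0.25Q; the wedge Ps − Pb = 3 gives 80.5 + 0.25Q − (115 - 0.25Q) = 3, so Q' = 75.
Then Pb = 115 − 0.25·75 = 96.25 and Ps = 80.5 + 0.25·75 = 99.25.
Government outlay = subsidy × quantity = 3 × 75 = 225.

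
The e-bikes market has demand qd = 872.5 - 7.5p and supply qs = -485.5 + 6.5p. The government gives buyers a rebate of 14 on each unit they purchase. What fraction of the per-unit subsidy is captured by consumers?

Consumer share = 13/28

Pre-subsidy: 872.5 - 7.5p = -485.5 + 6.5p gives p* = 97, q* = 145.
With the rebate, buyers effectively pay pb = ps − 14, where ps is the price sellers receive.
Demand in terms of ps becomes qd = 872.5 − 7.5(ps − 14) = 977.5 - 7.5ps. Setting this equal to supply: 977.5 - 7.5ps = -485.5 + 6.5ps, so ps = 104.5.
Buyers pay pb = 104.5 − 14 = 90.5; q' = -485.5 + 6.5·104.5 = 193.75.
Buyers' price falls by p* − pb = 97 − 90.5 = 6.5; sellers' price rises by ps − p* = 104.5 − 97 = 7.5.
So consumers capture 6.5/14 = 13/28 of each unit of subsidy.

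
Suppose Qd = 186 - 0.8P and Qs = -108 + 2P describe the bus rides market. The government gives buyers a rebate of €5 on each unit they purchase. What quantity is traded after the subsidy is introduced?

Q' = 734/7

Pre-subsidy: 186 - 0.8P = -108 + 2P gives P* = 105, Q* = 102.
With the rebate, buyers effectively pay Pb = Ps − 5, where Ps is the price sellers receive.
Demand in terms of Ps becomes Qd = 186 − 0.8(Ps − 5) = 190 - 0.8Ps. Setting this equal to supply: 190 - 0.8Ps = -108 + 2Ps, so Ps = 745/7.
Buyers pay Pb = 745/7 − 5 = 710/7; Q' = -108 + 2·(745/7) = 734/7.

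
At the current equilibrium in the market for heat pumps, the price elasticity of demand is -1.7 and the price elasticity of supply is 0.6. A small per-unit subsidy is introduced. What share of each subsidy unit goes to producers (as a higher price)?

For a small subsidy around the equilibrium, the benefit split depends on the relative slopes, which at a point are proportional to the elasticities.
Buyer share = εs/(εs + |εd|) = 0.6/(0.6 + 1.7) = 6/23; seller share = |εd|/(εs + |εd|) = 17/23.
So producers capture 17/23 of the subsidy.

Producer share = 17/23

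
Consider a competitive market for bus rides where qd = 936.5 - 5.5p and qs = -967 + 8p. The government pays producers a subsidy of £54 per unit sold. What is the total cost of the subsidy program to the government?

Government cost = £18198

Pre-subsidy: 936.5 - 5.5p = -967 + 8p gives p* = 141, q* = 161.
With the subsidy, sellers receive ps = pb + 54 for each unit, where pb is the price buyers pay.
Supply in terms of pb becomes qs = -967 + 8(pb + 54) = -535 + 8pb. Setting this equal to demand: 936.5 - 5.5pb = -535 + 8pb, so pb = 109.
Sellers receive ps = 109 + 54 = 163; q' = 936.5 − 5.5·109 = 337.
Government outlay = subsidy × quantity = 54 × 337 = 18198.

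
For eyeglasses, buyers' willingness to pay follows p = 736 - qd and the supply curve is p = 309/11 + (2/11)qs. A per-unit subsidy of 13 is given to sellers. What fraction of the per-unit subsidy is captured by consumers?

Consumer share = 11/13

Pre-subsidy: 736 - q = 309/11 + (2/11)q gives q* = 599 and p* = 137.
With the subsidy, sellers receive ps = pb + 13 for each unit, where pb is the price buyers pay.
On the curves, pb = 736 - q and ps = 309/11 + (2/11)q; the wedge ps − pb = 13 gives 309/11 + (2/11)q − (736 - q) = 13, so q' = 610.
Then pb = 736 − 1·610 = 126 and ps = 309/11 + (2/11)·610 = 139.
Buyers' price falls by p* − pb = 137 − 126 = 11; sellers' price rises by ps − p* = 139 − 137 = 2.
So consumers capture 11/13 = 11/13 of each unit of subsidy.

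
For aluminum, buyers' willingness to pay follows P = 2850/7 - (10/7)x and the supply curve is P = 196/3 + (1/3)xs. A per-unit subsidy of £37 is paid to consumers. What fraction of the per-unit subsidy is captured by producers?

Pre-subsidy: 2850/7 - (10/7)x = 196/3 + (1/3)x gives x* = 194 and P* = 130.
With the rebate, buyers effectively pay Pb = Ps − 37, where Ps is the price sellers receive.
On the curves, Pb = 2850/7 - (10/7)x and Ps = 196/3 + (1/3)x; the wedge Ps − Pb = 37 gives 196/3 + (1/3)x − (2850/7 - (10/7)x) = 37, so x' = 215.
Then Pb = 2850/7 − (10/7)·215 = 100 and Ps = 196/3 + (1/3)·215 = 137.
Buyers' price falls by P* − Pb = 130 − 100 = 30; sellers' price rises by Ps − P* = 137 − 130 = 7.
So producers capture 7/37 = 7/37 of each unit of subsidy.

Producer share = 7/37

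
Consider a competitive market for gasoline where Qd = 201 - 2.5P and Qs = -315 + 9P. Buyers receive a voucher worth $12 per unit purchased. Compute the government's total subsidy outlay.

Government cost = 30996/23

Pre-subsidy: 201 - 2.5P = -315 + 9P gives P* = 1032/23, Q* = 2043/23.
With the rebate, buyers effectively pay Pb = Ps − 12, where Ps is the price sellers receive.
Demand in terms of Ps becomes Qd = 201 − 2.5(Ps − 12) = 231 - 2.5Ps. Setting this equal to supply: 231 - 2.5Ps = -315 + 9Ps, so Ps = 1092/23.
Buyers pay Pb = 1092/23 − 12 = 816/23; Q' = -315 + 9·(1092/23) = 2583/23.
Government outlay = subsidy × quantity = 12 × 2583/23 = 30996/23.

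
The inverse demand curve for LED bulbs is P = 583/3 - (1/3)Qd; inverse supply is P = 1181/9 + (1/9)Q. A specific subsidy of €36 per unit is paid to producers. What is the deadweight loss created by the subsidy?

Deadweight loss = €1458

Pre-subsidy: 583/3 - (1/3)Q = 1181/9 + (1/9)Q gives Q* = 142 and P* = 147.
With the subsidy, sellers receive Ps = Pb + 36 for each unit, where Pb is the price buyers pay.
On the curves, Pb = 583/3 - (1/3)Q and Ps = 1181/9 + (1/9)Q; the wedge Ps − Pb = 36 gives 1181/9 + (1/9)Q − (583/3 - (1/3)Q) = 36, so Q' = 223.
Then Pb = 583/3 − (1/3)·223 = 120 and Ps = 1181/9 + (1/9)·223 = 156.
The subsidy expands output by 223 − 142 = 81 past the efficient level; on those units the gap between marginal cost and willingness to pay runs from 0 up to 36.
DWL = ½ × 36 × 81 = 1458.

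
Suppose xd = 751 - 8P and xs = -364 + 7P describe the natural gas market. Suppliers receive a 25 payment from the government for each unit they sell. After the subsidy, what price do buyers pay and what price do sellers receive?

Pre-subsidy: 751 - 8P = -364 + 7P gives P* = 223/3, x* = 469/3.
With the subsidy, sellers receive Ps = Pb + 25 for each unit, where Pb is the price buyers pay.
Supply in terms of Pb becomes xs = -364 + 7(Pb + 25) = -189 + 7Pb. Setting this equal to demand: 751 - 8Pb = -189 + 7Pb, so Pb = 188/3.
Sellers receive Ps = 188/3 + 25 = 263/3; x' = 751 − 8·(188/3) = 749/3.

Buyers pay 188/3; sellers receive 263/3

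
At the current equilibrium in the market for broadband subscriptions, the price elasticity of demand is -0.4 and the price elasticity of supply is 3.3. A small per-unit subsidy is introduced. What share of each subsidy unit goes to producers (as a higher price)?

For a small subsidy around the equilibrium, the benefit split depends on the relative slopes, which at a point are proportional to the elasticities.
Buyer share = εs/(εs + |εd|) = 3.3/(3.3 + 0.4) = 33/37; seller share = |εd|/(εs + |εd|) = 4/37.
So producers capture 4/37 of the subsidy.

Producer share = 4/37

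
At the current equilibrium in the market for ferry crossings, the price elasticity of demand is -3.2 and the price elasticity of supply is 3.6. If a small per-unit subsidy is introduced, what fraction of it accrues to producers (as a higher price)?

For a small subsidy around the equilibrium, the benefit split depends on the relative slopes, which at a point are proportional to the elasticities.
Buyer share = εs/(εs + |εd|) = 3.6/(3.6 + 3.2) = 9/17; seller share = |εd|/(εs + |εd|) = 8/17.
So producers capture 8/17 of the subsidy.

Producer share = 8/17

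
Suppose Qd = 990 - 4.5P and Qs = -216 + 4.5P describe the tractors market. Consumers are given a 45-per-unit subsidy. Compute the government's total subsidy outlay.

Pre-subsidy: 990 - 4.5P = -216 + 4.5P gives P* = 134, Q* = 387.
With the rebate, buyers effectively pay Pb = Ps − 45, where Ps is the price sellers receive.
Demand in terms of Ps becomes Qd = 990 − 4.5(Ps − 45) = 1192.5 - 4.5Ps. Setting this equal to supply: 1192.5 - 4.5Ps = -216 + 4.5Ps, so Ps = 156.5.
Buyers pay Pb = 156.5 − 45 = 111.5; Q' = -216 + 4.5·156.5 = 488.25.
Government outlay = subsidy × quantity = 45 × 488.25 = 21971.25.

Government cost = 21971.25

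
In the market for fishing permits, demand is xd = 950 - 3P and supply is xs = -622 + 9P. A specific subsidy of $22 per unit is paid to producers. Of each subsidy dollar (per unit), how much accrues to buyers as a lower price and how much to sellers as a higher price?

Pre-subsidy: 950 - 3P = -622 + 9P gives P* = 131, x* = 557.
With the subsidy, sellers receive Ps = Pb + 22 for each unit, where Pb is the price buyers pay.
Supply in terms of Pb becomes xs = -622 + 9(Pb + 22) = -424 + 9Pb. Setting this equal to demand: 950 - 3Pb = -424 + 9Pb, so Pb = 114.5.
Sellers receive Ps = 114.5 + 22 = 136.5; x' = 950 − 3·114.5 = 606.5.
Buyers' price falls by P* − Pb = 131 − 114.5 = 16.5; sellers' price rises by Ps − P* = 136.5 − 131 = 5.5.

Buyers gain $16.5 per unit; sellers gain $5.5 per unit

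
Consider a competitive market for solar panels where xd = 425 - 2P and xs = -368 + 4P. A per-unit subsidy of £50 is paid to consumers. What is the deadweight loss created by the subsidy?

Pre-subsidy: 425 - 2P = -368 + 4P gives P* = 793/6, x* = 482/3.
With the rebate, buyers effectively pay Pb = Ps − 50, where Ps is the price sellers receive.
Demand in terms of Ps becomes xd = 425 − 2(Ps − 50) = 525 - 2Ps. Setting this equal to supply: 525 - 2Ps = -368 + 4Ps, so Ps = 893/6.
Buyers pay Pb = 893/6 − 50 = 593/6; x' = -368 + 4·(893/6) = 682/3.
The subsidy expands output by 682/3 − 482/3 = 200/3 past the efficient level; on those units the gap between marginal cost and willingness to pay runs from 0 up to 50.
DWL = ½ × 50 × 200/3 = 5000/3.

Deadweight loss = 5000/3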